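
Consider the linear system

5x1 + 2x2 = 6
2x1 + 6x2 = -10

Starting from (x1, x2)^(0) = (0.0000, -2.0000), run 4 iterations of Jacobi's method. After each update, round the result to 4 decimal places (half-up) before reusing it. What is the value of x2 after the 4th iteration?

Iteration 1:
  x1 = (6 - (2)·-2.0000) / (5) = 2.0000
  x2 = (-10 - (2)·0.0000) / (6) = -1.6667
Iteration 2:
  x1 = (6 - (2)·-1.6667) / (5) = 1.8667
  x2 = (-10 - (2)·2.0000) / (6) = -2.3333
Iteration 3:
  x1 = (6 - (2)·-2.3333) / (5) = 2.1333
  x2 = (-10 - (2)·1.8667) / (6) = -2.2889
Iteration 4:
  x1 = (6 - (2)·-2.2889) / (5) = 2.1156
  x2 = (-10 - (2)·2.1333) / (6) = -2.3778

-2.3778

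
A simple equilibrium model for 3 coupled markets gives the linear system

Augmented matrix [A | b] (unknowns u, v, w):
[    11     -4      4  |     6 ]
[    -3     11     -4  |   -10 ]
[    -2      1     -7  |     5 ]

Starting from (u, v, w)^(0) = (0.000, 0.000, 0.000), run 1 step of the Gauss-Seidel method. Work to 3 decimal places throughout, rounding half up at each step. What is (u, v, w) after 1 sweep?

Iteration 1:
  u = (6 - (-4)·0.000 - (4)·0.000) / (11) = 0.545
  v = (-10 - (-3)·0.545 - (-4)·0.000) / (11) = -0.760
  w = (5 - (-2)·0.545 - (1)·-0.760) / (-7) = -0.979

(0.545, -0.760, -0.979)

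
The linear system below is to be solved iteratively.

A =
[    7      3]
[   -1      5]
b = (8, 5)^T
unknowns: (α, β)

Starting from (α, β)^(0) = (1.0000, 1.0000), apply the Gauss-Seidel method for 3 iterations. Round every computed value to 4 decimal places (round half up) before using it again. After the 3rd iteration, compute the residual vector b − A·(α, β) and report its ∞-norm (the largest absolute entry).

0.0032

Iteration 1:
  α = (8 - (3)·1.0000) / (7) = 0.7143
  β = (5 - (-1)·0.7143) / (5) = 1.1429
Iteration 2:
  α = (8 - (3)·1.1429) / (7) = 0.6530
  β = (5 - (-1)·0.6530) / (5) = 1.1306
Iteration 3:
  α = (8 - (3)·1.1306) / (7) = 0.6583
  β = (5 - (-1)·0.6583) / (5) = 1.1317
Residual b − A·x = (-0.0032, -0.0002); ∞-norm = 0.0032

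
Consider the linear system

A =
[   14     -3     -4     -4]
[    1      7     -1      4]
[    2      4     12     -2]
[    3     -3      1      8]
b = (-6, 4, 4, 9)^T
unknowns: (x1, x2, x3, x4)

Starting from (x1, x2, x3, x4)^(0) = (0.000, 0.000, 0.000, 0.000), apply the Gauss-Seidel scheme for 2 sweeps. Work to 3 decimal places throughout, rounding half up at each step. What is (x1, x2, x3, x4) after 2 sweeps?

(0.191, -0.285, 0.646, 0.866)

Iteration 1:
  x1 = (-6 - (-3)·0.000 - (-4)·0.000 - (-4)·0.000) / (14) = -0.429
  x2 = (4 - (1)·-0.429 - (-1)·0.000 - (4)·0.000) / (7) = 0.633
  x3 = (4 - (2)·-0.429 - (4)·0.633 - (-2)·0.000) / (12) = 0.194
  x4 = (9 - (3)·-0.429 - (-3)·0.633 - (1)·0.194) / (8) = 1.499
Iteration 2:
  x1 = (-6 - (-3)·0.633 - (-4)·0.194 - (-4)·1.499) / (14) = 0.191
  x2 = (4 - (1)·0.191 - (-1)·0.194 - (4)·1.499) / (7) = -0.285
  x3 = (4 - (2)·0.191 - (4)·-0.285 - (-2)·1.499) / (12) = 0.646
  x4 = (9 - (3)·0.191 - (-3)·-0.285 - (1)·0.646) / (8) = 0.866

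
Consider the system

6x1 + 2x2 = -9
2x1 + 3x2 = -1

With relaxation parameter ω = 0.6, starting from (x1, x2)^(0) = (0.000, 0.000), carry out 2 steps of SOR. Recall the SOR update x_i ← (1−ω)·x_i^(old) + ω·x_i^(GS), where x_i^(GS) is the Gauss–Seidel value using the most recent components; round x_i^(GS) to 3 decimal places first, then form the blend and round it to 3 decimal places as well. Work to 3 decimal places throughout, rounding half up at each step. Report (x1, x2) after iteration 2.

(-1.292, 0.381)

Iteration 1:
  x1: GS value = (-9 - (2)·0.000) / (6) = -1.500;  x1 ← (1−ω)·0.000 + ω·-1.500 = -0.900
  x2: GS value = (-1 - (2)·-0.900) / (3) = 0.267;  x2 ← (1−ω)·0.000 + ω·0.267 = 0.160
Iteration 2:
  x1: GS value = (-9 - (2)·0.160) / (6) = -1.553;  x1 ← (1−ω)·-0.900 + ω·-1.553 = -1.292
  x2: GS value = (-1 - (2)·-1.292) / (3) = 0.528;  x2 ← (1−ω)·0.160 + ω·0.528 = 0.381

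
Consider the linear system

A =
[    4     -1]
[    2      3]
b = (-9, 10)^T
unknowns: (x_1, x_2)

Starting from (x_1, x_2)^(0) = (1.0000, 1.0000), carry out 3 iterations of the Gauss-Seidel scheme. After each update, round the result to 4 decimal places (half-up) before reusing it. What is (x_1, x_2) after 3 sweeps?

(-1.2361, 4.1574)

Iteration 1:
  x_1 = (-9 - (-1)·1.0000) / (4) = -2.0000
  x_2 = (10 - (2)·-2.0000) / (3) = 4.6667
Iteration 2:
  x_1 = (-9 - (-1)·4.6667) / (4) = -1.0833
  x_2 = (10 - (2)·-1.0833) / (3) = 4.0555
Iteration 3:
  x_1 = (-9 - (-1)·4.0555) / (4) = -1.2361
  x_2 = (10 - (2)·-1.2361) / (3) = 4.1574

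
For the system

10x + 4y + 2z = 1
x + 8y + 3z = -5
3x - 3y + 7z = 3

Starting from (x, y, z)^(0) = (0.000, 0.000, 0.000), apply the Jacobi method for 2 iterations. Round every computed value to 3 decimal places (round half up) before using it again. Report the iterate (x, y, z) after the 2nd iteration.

Iteration 1:
  x = (1 - (4)·0.000 - (2)·0.000) / (10) = 0.100
  y = (-5 - (1)·0.000 - (3)·0.000) / (8) = -0.625
  z = (3 - (3)·0.000 - (-3)·0.000) / (7) = 0.429
Iteration 2:
  x = (1 - (4)·-0.625 - (2)·0.429) / (10) = 0.264
  y = (-5 - (1)·0.100 - (3)·0.429) / (8) = -0.798
  z = (3 - (3)·0.100 - (-3)·-0.625) / (7) = 0.118

(0.264, -0.798, 0.118)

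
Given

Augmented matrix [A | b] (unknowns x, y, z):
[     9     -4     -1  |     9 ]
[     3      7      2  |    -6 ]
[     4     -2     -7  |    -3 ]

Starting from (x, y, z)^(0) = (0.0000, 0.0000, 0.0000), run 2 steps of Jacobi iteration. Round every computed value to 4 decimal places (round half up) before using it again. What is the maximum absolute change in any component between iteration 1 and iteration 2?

Iteration 1:
  x = (9 - (-4)·0.0000 - (-1)·0.0000) / (9) = 1.0000
  y = (-6 - (3)·0.0000 - (2)·0.0000) / (7) = -0.8571
  z = (-3 - (4)·0.0000 - (-2)·0.0000) / (-7) = 0.4286
Iteration 2:
  x = (9 - (-4)·-0.8571 - (-1)·0.4286) / (9) = 0.6667
  y = (-6 - (3)·1.0000 - (2)·0.4286) / (7) = -1.4082
  z = (-3 - (4)·1.0000 - (-2)·-0.8571) / (-7) = 1.2449
Change: (-0.3333, -0.5511, 0.8163) → max |·| = 0.8163

0.8163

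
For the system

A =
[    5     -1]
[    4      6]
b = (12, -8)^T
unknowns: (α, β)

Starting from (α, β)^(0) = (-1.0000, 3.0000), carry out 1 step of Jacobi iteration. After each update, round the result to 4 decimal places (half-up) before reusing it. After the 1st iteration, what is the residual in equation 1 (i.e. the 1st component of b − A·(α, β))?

Iteration 1:
  α = (12 - (-1)·3.0000) / (5) = 3.0000
  β = (-8 - (4)·-1.0000) / (6) = -0.6667
Residual b − A·x = (-3.6667, -15.9998)

-3.6667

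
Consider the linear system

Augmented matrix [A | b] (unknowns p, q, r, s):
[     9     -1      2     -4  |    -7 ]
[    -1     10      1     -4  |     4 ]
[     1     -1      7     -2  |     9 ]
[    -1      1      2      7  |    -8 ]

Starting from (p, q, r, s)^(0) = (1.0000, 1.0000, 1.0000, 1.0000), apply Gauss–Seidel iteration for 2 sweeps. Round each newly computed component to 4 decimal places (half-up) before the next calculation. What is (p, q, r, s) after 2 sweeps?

(-1.8864, -0.6791, 0.9456, -1.5855)

Iteration 1:
  p = (-7 - (-1)·1.0000 - (2)·1.0000 - (-4)·1.0000) / (9) = -0.4444
  q = (4 - (-1)·-0.4444 - (1)·1.0000 - (-4)·1.0000) / (10) = 0.6556
  r = (9 - (1)·-0.4444 - (-1)·0.6556 - (-2)·1.0000) / (7) = 1.7286
  s = (-8 - (-1)·-0.4444 - (1)·0.6556 - (2)·1.7286) / (7) = -1.7939
Iteration 2:
  p = (-7 - (-1)·0.6556 - (2)·1.7286 - (-4)·-1.7939) / (9) = -1.8864
  q = (4 - (-1)·-1.8864 - (1)·1.7286 - (-4)·-1.7939) / (10) = -0.6791
  r = (9 - (1)·-1.8864 - (-1)·-0.6791 - (-2)·-1.7939) / (7) = 0.9456
  s = (-8 - (-1)·-1.8864 - (1)·-0.6791 - (2)·0.9456) / (7) = -1.5855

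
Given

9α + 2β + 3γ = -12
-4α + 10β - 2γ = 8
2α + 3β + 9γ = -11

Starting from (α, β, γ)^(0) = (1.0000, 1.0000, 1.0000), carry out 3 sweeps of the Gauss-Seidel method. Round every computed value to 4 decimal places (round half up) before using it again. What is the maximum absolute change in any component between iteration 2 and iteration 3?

Iteration 1:
  α = (-12 - (2)·1.0000 - (3)·1.0000) / (9) = -1.8889
  β = (8 - (-4)·-1.8889 - (-2)·1.0000) / (10) = 0.2444
  γ = (-11 - (2)·-1.8889 - (3)·0.2444) / (9) = -0.8839
Iteration 2:
  α = (-12 - (2)·0.2444 - (3)·-0.8839) / (9) = -1.0930
  β = (8 - (-4)·-1.0930 - (-2)·-0.8839) / (10) = 0.1860
  γ = (-11 - (2)·-1.0930 - (3)·0.1860) / (9) = -1.0413
Iteration 3:
  α = (-12 - (2)·0.1860 - (3)·-1.0413) / (9) = -1.0276
  β = (8 - (-4)·-1.0276 - (-2)·-1.0413) / (10) = 0.1807
  γ = (-11 - (2)·-1.0276 - (3)·0.1807) / (9) = -1.0541
Change: (0.0654, -0.0053, -0.0128) → max |·| = 0.0654

0.0654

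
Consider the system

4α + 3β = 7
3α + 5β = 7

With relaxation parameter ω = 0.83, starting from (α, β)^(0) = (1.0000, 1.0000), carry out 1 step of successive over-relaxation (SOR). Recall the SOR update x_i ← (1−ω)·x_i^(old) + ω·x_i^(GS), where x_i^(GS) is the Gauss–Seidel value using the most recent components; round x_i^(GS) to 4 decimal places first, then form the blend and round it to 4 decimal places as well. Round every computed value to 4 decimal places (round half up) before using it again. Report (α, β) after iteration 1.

(1.0000, 0.8340)

Iteration 1:
  α: GS value = (7 - (3)·1.0000) / (4) = 1.0000;  α ← (1−ω)·1.0000 + ω·1.0000 = 1.0000
  β: GS value = (7 - (3)·1.0000) / (5) = 0.8000;  β ← (1−ω)·1.0000 + ω·0.8000 = 0.8340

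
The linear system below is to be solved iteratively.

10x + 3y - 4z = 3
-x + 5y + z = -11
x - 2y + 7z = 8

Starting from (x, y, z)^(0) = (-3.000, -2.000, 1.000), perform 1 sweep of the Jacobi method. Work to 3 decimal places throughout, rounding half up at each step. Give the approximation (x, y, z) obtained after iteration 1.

(1.300, -3.000, 1.000)

Iteration 1:
  x = (3 - (3)·-2.000 - (-4)·1.000) / (10) = 1.300
  y = (-11 - (-1)·-3.000 - (1)·1.000) / (5) = -3.000
  z = (8 - (1)·-3.000 - (-2)·-2.000) / (7) = 1.000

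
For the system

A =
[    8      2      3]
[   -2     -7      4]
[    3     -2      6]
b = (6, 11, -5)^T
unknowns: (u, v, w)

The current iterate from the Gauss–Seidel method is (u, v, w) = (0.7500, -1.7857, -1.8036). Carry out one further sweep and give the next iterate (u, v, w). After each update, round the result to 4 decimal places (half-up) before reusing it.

One sweep:
  u = (6 - (2)·-1.7857 - (3)·-1.8036) / (8) = 1.8728
  v = (11 - (-2)·1.8728 - (4)·-1.8036) / (-7) = -3.1371
  w = (-5 - (3)·1.8728 - (-2)·-3.1371) / (6) = -2.8154

(1.8728, -3.1371, -2.8154)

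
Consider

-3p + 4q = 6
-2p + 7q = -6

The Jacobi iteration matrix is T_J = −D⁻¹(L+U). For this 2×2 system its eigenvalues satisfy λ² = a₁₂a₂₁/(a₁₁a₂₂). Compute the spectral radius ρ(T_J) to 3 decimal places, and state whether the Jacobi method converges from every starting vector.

a₁₂a₂₁/(a₁₁a₂₂) = (4)·(-2) / ((-3)·(7)) = 0.380952
ρ = √|0.380952| = √0.380952 = 0.617
ρ < 1, so Jacobi converges

0.617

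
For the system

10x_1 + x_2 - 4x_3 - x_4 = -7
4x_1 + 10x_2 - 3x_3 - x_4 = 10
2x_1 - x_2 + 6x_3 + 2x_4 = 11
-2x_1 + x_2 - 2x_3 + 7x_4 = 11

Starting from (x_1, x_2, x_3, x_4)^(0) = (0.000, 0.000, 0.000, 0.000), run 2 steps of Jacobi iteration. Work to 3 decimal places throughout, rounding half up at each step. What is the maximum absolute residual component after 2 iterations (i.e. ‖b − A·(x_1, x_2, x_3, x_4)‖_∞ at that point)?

Iteration 1:
  x_1 = (-7 - (1)·0.000 - (-4)·0.000 - (-1)·0.000) / (10) = -0.700
  x_2 = (10 - (4)·0.000 - (-3)·0.000 - (-1)·0.000) / (10) = 1.000
  x_3 = (11 - (2)·0.000 - (-1)·0.000 - (2)·0.000) / (6) = 1.833
  x_4 = (11 - (-2)·0.000 - (1)·0.000 - (-2)·0.000) / (7) = 1.571
Iteration 2:
  x_1 = (-7 - (1)·1.000 - (-4)·1.833 - (-1)·1.571) / (10) = 0.090
  x_2 = (10 - (4)·-0.700 - (-3)·1.833 - (-1)·1.571) / (10) = 1.987
  x_3 = (11 - (2)·-0.700 - (-1)·1.000 - (2)·1.571) / (6) = 1.710
  x_4 = (11 - (-2)·-0.700 - (1)·1.000 - (-2)·1.833) / (7) = 1.752
Residual b − A·x = (-1.295, -3.348, -0.957, 0.349); ∞-norm = 3.348

3.348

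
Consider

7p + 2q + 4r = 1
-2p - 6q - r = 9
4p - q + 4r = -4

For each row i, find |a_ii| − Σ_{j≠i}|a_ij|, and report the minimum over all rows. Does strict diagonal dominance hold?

row 1: |7| − (2+4) = 1
row 2: |-6| − (2+1) = 3
row 3: |4| − (4+1) = -1
minimum over rows = -1 → not strictly diagonally dominant

-1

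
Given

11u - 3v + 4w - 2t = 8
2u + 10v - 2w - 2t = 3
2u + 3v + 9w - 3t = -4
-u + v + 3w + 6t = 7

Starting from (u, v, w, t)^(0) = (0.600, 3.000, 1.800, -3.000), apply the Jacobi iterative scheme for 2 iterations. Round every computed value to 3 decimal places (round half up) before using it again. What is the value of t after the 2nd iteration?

2.523

Iteration 1:
  u = (8 - (-3)·3.000 - (4)·1.800 - (-2)·-3.000) / (11) = 0.345
  v = (3 - (2)·0.600 - (-2)·1.800 - (-2)·-3.000) / (10) = -0.060
  w = (-4 - (2)·0.600 - (3)·3.000 - (-3)·-3.000) / (9) = -2.578
  t = (7 - (-1)·0.600 - (1)·3.000 - (3)·1.800) / (6) = -0.133
Iteration 2:
  u = (8 - (-3)·-0.060 - (4)·-2.578 - (-2)·-0.133) / (11) = 1.624
  v = (3 - (2)·0.345 - (-2)·-2.578 - (-2)·-0.133) / (10) = -0.311
  w = (-4 - (2)·0.345 - (3)·-0.060 - (-3)·-0.133) / (9) = -0.545
  t = (7 - (-1)·0.345 - (1)·-0.060 - (3)·-2.578) / (6) = 2.523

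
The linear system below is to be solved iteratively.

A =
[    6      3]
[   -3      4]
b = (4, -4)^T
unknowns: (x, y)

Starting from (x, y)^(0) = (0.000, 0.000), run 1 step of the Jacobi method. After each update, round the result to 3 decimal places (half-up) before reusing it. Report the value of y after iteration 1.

Iteration 1:
  x = (4 - (3)·0.000) / (6) = 0.667
  y = (-4 - (-3)·0.000) / (4) = -1.000

-1.000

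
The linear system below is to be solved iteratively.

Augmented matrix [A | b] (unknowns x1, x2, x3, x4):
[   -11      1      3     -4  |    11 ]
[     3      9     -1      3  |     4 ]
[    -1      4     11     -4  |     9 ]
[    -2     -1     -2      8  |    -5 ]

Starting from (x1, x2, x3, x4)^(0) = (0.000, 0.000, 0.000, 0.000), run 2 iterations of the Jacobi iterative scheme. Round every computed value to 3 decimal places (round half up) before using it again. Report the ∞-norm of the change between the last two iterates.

Iteration 1:
  x1 = (11 - (1)·0.000 - (3)·0.000 - (-4)·0.000) / (-11) = -1.000
  x2 = (4 - (3)·0.000 - (-1)·0.000 - (3)·0.000) / (9) = 0.444
  x3 = (9 - (-1)·0.000 - (4)·0.000 - (-4)·0.000) / (11) = 0.818
  x4 = (-5 - (-2)·0.000 - (-1)·0.000 - (-2)·0.000) / (8) = -0.625
Iteration 2:
  x1 = (11 - (1)·0.444 - (3)·0.818 - (-4)·-0.625) / (-11) = -0.509
  x2 = (4 - (3)·-1.000 - (-1)·0.818 - (3)·-0.625) / (9) = 1.077
  x3 = (9 - (-1)·-1.000 - (4)·0.444 - (-4)·-0.625) / (11) = 0.339
  x4 = (-5 - (-2)·-1.000 - (-1)·0.444 - (-2)·0.818) / (8) = -0.615
Change: (0.491, 0.633, -0.479, 0.010) → max |·| = 0.633

0.633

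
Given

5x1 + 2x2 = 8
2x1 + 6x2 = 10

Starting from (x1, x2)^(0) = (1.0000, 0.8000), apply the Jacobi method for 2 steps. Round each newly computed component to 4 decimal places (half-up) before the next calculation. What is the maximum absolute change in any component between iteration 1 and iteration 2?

Iteration 1:
  x1 = (8 - (2)·0.8000) / (5) = 1.2800
  x2 = (10 - (2)·1.0000) / (6) = 1.3333
Iteration 2:
  x1 = (8 - (2)·1.3333) / (5) = 1.0667
  x2 = (10 - (2)·1.2800) / (6) = 1.2400
Change: (-0.2133, -0.0933) → max |·| = 0.2133

0.2133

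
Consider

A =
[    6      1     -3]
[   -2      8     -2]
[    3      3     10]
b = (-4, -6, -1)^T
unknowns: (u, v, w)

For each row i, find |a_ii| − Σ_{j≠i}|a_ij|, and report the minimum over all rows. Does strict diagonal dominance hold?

row 1: |6| − (1+3) = 2
row 2: |8| − (2+2) = 4
row 3: |10| − (3+3) = 4
minimum over rows = 2 → strictly diagonally dominant (convergence guaranteed)

2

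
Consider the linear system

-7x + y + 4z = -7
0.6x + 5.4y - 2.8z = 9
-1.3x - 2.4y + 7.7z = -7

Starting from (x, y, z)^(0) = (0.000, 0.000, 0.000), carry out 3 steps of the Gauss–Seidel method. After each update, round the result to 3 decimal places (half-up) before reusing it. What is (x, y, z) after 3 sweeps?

Iteration 1:
  x = (-7 - (1)·0.000 - (4)·0.000) / (-7) = 1.000
  y = (9 - (0.6)·1.000 - (-2.8)·0.000) / (5.4) = 1.556
  z = (-7 - (-1.3)·1.000 - (-2.4)·1.556) / (7.7) = -0.255
Iteration 2:
  x = (-7 - (1)·1.556 - (4)·-0.255) / (-7) = 1.077
  y = (9 - (0.6)·1.077 - (-2.8)·-0.255) / (5.4) = 1.415
  z = (-7 - (-1.3)·1.077 - (-2.4)·1.415) / (7.7) = -0.286
Iteration 3:
  x = (-7 - (1)·1.415 - (4)·-0.286) / (-7) = 1.039
  y = (9 - (0.6)·1.039 - (-2.8)·-0.286) / (5.4) = 1.403
  z = (-7 - (-1.3)·1.039 - (-2.4)·1.403) / (7.7) = -0.296

(1.039, 1.403, -0.296)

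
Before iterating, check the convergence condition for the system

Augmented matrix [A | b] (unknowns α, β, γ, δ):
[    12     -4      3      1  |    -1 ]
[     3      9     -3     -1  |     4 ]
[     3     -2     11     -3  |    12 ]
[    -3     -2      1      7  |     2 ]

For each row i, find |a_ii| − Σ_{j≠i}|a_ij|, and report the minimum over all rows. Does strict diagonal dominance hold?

row 1: |12| − (4+3+1) = 4
row 2: |9| − (3+3+1) = 2
row 3: |11| − (3+2+3) = 3
row 4: |7| − (3+2+1) = 1
minimum over rows = 1 → strictly diagonally dominant (convergence guaranteed)

1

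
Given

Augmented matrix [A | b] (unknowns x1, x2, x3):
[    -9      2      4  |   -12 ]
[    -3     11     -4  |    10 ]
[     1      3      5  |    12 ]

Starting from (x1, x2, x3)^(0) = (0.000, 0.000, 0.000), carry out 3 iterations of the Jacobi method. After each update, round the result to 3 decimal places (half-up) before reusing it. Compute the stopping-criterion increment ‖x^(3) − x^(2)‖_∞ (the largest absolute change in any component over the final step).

0.995

Iteration 1:
  x1 = (-12 - (2)·0.000 - (4)·0.000) / (-9) = 1.333
  x2 = (10 - (-3)·0.000 - (-4)·0.000) / (11) = 0.909
  x3 = (12 - (1)·0.000 - (3)·0.000) / (5) = 2.400
Iteration 2:
  x1 = (-12 - (2)·0.909 - (4)·2.400) / (-9) = 2.602
  x2 = (10 - (-3)·1.333 - (-4)·2.400) / (11) = 2.145
  x3 = (12 - (1)·1.333 - (3)·0.909) / (5) = 1.588
Iteration 3:
  x1 = (-12 - (2)·2.145 - (4)·1.588) / (-9) = 2.516
  x2 = (10 - (-3)·2.602 - (-4)·1.588) / (11) = 2.196
  x3 = (12 - (1)·2.602 - (3)·2.145) / (5) = 0.593
Change: (-0.086, 0.051, -0.995) → max |·| = 0.995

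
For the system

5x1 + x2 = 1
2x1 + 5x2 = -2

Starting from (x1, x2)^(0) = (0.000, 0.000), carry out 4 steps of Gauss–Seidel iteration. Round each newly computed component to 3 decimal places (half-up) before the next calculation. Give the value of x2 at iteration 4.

Iteration 1:
  x1 = (1 - (1)·0.000) / (5) = 0.200
  x2 = (-2 - (2)·0.200) / (5) = -0.480
Iteration 2:
  x1 = (1 - (1)·-0.480) / (5) = 0.296
  x2 = (-2 - (2)·0.296) / (5) = -0.518
Iteration 3:
  x1 = (1 - (1)·-0.518) / (5) = 0.304
  x2 = (-2 - (2)·0.304) / (5) = -0.522
Iteration 4:
  x1 = (1 - (1)·-0.522) / (5) = 0.304
  x2 = (-2 - (2)·0.304) / (5) = -0.522

-0.522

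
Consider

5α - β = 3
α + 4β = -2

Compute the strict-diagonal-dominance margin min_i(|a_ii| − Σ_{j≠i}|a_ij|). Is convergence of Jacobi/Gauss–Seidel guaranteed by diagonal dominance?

row 1: |5| − (1) = 4
row 2: |4| − (1) = 3
minimum over rows = 3 → strictly diagonally dominant (convergence guaranteed)

3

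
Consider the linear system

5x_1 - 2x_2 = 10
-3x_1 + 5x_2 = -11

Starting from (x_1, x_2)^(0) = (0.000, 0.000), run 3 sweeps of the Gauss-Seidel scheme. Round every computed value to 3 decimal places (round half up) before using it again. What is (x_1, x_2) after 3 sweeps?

Iteration 1:
  x_1 = (10 - (-2)·0.000) / (5) = 2.000
  x_2 = (-11 - (-3)·2.000) / (5) = -1.000
Iteration 2:
  x_1 = (10 - (-2)·-1.000) / (5) = 1.600
  x_2 = (-11 - (-3)·1.600) / (5) = -1.240
Iteration 3:
  x_1 = (10 - (-2)·-1.240) / (5) = 1.504
  x_2 = (-11 - (-3)·1.504) / (5) = -1.298

(1.504, -1.298)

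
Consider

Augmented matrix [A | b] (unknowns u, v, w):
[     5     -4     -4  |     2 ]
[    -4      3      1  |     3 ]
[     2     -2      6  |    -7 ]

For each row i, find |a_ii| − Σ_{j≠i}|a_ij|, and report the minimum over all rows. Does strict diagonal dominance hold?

-3

row 1: |5| − (4+4) = -3
row 2: |3| − (4+1) = -2
row 3: |6| − (2+2) = 2
minimum over rows = -3 → not strictly diagonally dominant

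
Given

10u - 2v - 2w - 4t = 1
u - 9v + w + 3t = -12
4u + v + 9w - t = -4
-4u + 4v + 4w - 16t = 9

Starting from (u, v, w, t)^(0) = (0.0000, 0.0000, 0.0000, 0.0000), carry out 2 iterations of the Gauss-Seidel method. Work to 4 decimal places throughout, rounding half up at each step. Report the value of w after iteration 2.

Iteration 1:
  u = (1 - (-2)·0.0000 - (-2)·0.0000 - (-4)·0.0000) / (10) = 0.1000
  v = (-12 - (1)·0.1000 - (1)·0.0000 - (3)·0.0000) / (-9) = 1.3444
  w = (-4 - (4)·0.1000 - (1)·1.3444 - (-1)·0.0000) / (9) = -0.6383
  t = (9 - (-4)·0.1000 - (4)·1.3444 - (4)·-0.6383) / (-16) = -0.4110
Iteration 2:
  u = (1 - (-2)·1.3444 - (-2)·-0.6383 - (-4)·-0.4110) / (10) = 0.0768
  v = (-12 - (1)·0.0768 - (1)·-0.6383 - (3)·-0.4110) / (-9) = 1.1339
  w = (-4 - (4)·0.0768 - (1)·1.1339 - (-1)·-0.4110) / (9) = -0.6502
  t = (9 - (-4)·0.0768 - (4)·1.1339 - (4)·-0.6502) / (-16) = -0.4608

-0.6502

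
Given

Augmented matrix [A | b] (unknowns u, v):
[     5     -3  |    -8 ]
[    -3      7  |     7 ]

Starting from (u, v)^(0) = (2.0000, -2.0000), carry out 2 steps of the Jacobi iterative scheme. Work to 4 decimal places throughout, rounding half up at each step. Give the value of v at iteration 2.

Iteration 1:
  u = (-8 - (-3)·-2.0000) / (5) = -2.8000
  v = (7 - (-3)·2.0000) / (7) = 1.8571
Iteration 2:
  u = (-8 - (-3)·1.8571) / (5) = -0.4857
  v = (7 - (-3)·-2.8000) / (7) = -0.2000

-0.2000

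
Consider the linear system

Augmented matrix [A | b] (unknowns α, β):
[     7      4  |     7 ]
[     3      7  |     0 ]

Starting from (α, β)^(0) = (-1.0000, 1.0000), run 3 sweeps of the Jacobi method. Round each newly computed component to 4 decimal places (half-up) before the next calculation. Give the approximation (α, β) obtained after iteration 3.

(1.1050, -0.3236)

Iteration 1:
  α = (7 - (4)·1.0000) / (7) = 0.4286
  β = (0 - (3)·-1.0000) / (7) = 0.4286
Iteration 2:
  α = (7 - (4)·0.4286) / (7) = 0.7551
  β = (0 - (3)·0.4286) / (7) = -0.1837
Iteration 3:
  α = (7 - (4)·-0.1837) / (7) = 1.1050
  β = (0 - (3)·0.7551) / (7) = -0.3236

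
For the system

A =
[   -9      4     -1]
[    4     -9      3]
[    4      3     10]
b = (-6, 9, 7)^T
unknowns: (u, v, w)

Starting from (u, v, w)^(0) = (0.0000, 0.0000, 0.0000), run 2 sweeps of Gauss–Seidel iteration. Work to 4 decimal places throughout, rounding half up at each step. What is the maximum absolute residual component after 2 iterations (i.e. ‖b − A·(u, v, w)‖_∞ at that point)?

0.4215

Iteration 1:
  u = (-6 - (4)·0.0000 - (-1)·0.0000) / (-9) = 0.6667
  v = (9 - (4)·0.6667 - (3)·0.0000) / (-9) = -0.7037
  w = (7 - (4)·0.6667 - (3)·-0.7037) / (10) = 0.6444
Iteration 2:
  u = (-6 - (4)·-0.7037 - (-1)·0.6444) / (-9) = 0.2823
  v = (9 - (4)·0.2823 - (3)·0.6444) / (-9) = -0.6597
  w = (7 - (4)·0.2823 - (3)·-0.6597) / (10) = 0.7850
Residual b − A·x = (-0.0355, -0.4215, -0.0001); ∞-norm = 0.4215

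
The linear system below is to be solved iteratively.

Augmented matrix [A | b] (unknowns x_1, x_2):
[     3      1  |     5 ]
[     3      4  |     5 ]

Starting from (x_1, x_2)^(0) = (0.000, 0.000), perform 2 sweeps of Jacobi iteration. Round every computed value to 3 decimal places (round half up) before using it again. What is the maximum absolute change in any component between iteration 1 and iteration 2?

1.250

Iteration 1:
  x_1 = (5 - (1)·0.000) / (3) = 1.667
  x_2 = (5 - (3)·0.000) / (4) = 1.250
Iteration 2:
  x_1 = (5 - (1)·1.250) / (3) = 1.250
  x_2 = (5 - (3)·1.667) / (4) = 0.000
Change: (-0.417, -1.250) → max |·| = 1.250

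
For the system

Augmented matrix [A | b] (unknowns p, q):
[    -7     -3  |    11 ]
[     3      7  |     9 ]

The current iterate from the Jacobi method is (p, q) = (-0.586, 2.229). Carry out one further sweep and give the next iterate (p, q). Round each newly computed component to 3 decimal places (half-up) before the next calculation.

One sweep:
  p = (11 - (-3)·2.229) / (-7) = -2.527
  q = (9 - (3)·-0.586) / (7) = 1.537

(-2.527, 1.537)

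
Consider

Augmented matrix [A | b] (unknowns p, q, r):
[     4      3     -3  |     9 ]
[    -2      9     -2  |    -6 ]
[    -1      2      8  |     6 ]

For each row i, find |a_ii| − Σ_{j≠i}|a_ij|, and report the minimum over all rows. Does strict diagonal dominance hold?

row 1: |4| − (3+3) = -2
row 2: |9| − (2+2) = 5
row 3: |8| − (1+2) = 5
minimum over rows = -2 → not strictly diagonally dominant

-2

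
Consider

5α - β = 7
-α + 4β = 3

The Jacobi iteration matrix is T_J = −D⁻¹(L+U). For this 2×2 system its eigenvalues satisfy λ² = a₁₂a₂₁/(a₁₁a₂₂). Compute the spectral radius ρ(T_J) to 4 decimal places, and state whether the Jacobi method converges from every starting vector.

0.2236

a₁₂a₂₁/(a₁₁a₂₂) = (-1)·(-1) / ((5)·(4)) = 0.050000
ρ = √|0.050000| = √0.050000 = 0.2236
ρ < 1, so Jacobi converges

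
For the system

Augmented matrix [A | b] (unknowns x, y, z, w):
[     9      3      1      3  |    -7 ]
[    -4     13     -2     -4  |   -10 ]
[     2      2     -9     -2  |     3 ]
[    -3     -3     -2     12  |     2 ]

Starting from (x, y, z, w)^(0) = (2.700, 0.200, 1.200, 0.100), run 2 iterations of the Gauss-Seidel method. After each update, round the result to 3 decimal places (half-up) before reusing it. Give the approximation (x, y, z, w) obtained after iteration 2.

(-0.260, -1.101, -0.540, -0.264)

Iteration 1:
  x = (-7 - (3)·0.200 - (1)·1.200 - (3)·0.100) / (9) = -1.011
  y = (-10 - (-4)·-1.011 - (-2)·1.200 - (-4)·0.100) / (13) = -0.865
  z = (3 - (2)·-1.011 - (2)·-0.865 - (-2)·0.100) / (-9) = -0.772
  w = (2 - (-3)·-1.011 - (-3)·-0.865 - (-2)·-0.772) / (12) = -0.431
Iteration 2:
  x = (-7 - (3)·-0.865 - (1)·-0.772 - (3)·-0.431) / (9) = -0.260
  y = (-10 - (-4)·-0.260 - (-2)·-0.772 - (-4)·-0.431) / (13) = -1.101
  z = (3 - (2)·-0.260 - (2)·-1.101 - (-2)·-0.431) / (-9) = -0.540
  w = (2 - (-3)·-0.260 - (-3)·-1.101 - (-2)·-0.540) / (12) = -0.264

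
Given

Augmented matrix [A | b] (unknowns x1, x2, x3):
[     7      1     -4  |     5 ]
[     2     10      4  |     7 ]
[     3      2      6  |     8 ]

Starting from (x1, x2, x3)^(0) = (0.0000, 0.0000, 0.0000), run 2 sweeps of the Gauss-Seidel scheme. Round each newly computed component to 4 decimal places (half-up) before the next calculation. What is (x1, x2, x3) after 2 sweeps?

(1.0864, 0.1665, 0.7346)

Iteration 1:
  x1 = (5 - (1)·0.0000 - (-4)·0.0000) / (7) = 0.7143
  x2 = (7 - (2)·0.7143 - (4)·0.0000) / (10) = 0.5571
  x3 = (8 - (3)·0.7143 - (2)·0.5571) / (6) = 0.7905
Iteration 2:
  x1 = (5 - (1)·0.5571 - (-4)·0.7905) / (7) = 1.0864
  x2 = (7 - (2)·1.0864 - (4)·0.7905) / (10) = 0.1665
  x3 = (8 - (3)·1.0864 - (2)·0.1665) / (6) = 0.7346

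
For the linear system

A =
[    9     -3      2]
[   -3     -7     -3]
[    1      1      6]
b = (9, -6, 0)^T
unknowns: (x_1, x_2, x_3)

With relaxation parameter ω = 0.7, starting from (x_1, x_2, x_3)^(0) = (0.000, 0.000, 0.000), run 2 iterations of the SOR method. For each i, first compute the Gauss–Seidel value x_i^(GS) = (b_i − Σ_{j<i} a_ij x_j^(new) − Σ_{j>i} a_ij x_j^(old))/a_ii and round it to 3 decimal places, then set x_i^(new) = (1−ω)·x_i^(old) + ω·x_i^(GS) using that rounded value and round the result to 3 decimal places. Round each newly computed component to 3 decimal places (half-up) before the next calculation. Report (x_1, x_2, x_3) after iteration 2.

(1.021, 0.449, -0.210)

Iteration 1:
  x_1: GS value = (9 - (-3)·0.000 - (2)·0.000) / (9) = 1.000;  x_1 ← (1−ω)·0.000 + ω·1.000 = 0.700
  x_2: GS value = (-6 - (-3)·0.700 - (-3)·0.000) / (-7) = 0.557;  x_2 ← (1−ω)·0.000 + ω·0.557 = 0.390
  x_3: GS value = (0 - (1)·0.700 - (1)·0.390) / (6) = -0.182;  x_3 ← (1−ω)·0.000 + ω·-0.182 = -0.127
Iteration 2:
  x_1: GS value = (9 - (-3)·0.390 - (2)·-0.127) / (9) = 1.158;  x_1 ← (1−ω)·0.700 + ω·1.158 = 1.021
  x_2: GS value = (-6 - (-3)·1.021 - (-3)·-0.127) / (-7) = 0.474;  x_2 ← (1−ω)·0.390 + ω·0.474 = 0.449
  x_3: GS value = (0 - (1)·1.021 - (1)·0.449) / (6) = -0.245;  x_3 ← (1−ω)·-0.127 + ω·-0.245 = -0.210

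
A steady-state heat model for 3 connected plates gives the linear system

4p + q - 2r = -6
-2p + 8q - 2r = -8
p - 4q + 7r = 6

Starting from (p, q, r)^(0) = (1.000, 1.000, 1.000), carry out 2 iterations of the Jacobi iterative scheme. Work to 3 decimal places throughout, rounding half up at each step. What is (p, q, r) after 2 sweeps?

(-0.732, -0.991, 0.750)

Iteration 1:
  p = (-6 - (1)·1.000 - (-2)·1.000) / (4) = -1.250
  q = (-8 - (-2)·1.000 - (-2)·1.000) / (8) = -0.500
  r = (6 - (1)·1.000 - (-4)·1.000) / (7) = 1.286
Iteration 2:
  p = (-6 - (1)·-0.500 - (-2)·1.286) / (4) = -0.732
  q = (-8 - (-2)·-1.250 - (-2)·1.286) / (8) = -0.991
  r = (6 - (1)·-1.250 - (-4)·-0.500) / (7) = 0.750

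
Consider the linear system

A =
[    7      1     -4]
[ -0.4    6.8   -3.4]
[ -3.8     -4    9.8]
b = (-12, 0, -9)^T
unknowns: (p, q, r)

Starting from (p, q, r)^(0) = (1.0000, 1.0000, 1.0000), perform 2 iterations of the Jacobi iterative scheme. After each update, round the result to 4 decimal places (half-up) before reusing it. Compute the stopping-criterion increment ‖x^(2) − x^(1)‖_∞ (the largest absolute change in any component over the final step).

Iteration 1:
  p = (-12 - (1)·1.0000 - (-4)·1.0000) / (7) = -1.2857
  q = (0 - (-0.4)·1.0000 - (-3.4)·1.0000) / (6.8) = 0.5588
  r = (-9 - (-3.8)·1.0000 - (-4)·1.0000) / (9.8) = -0.1224
Iteration 2:
  p = (-12 - (1)·0.5588 - (-4)·-0.1224) / (7) = -1.8641
  q = (0 - (-0.4)·-1.2857 - (-3.4)·-0.1224) / (6.8) = -0.1368
  r = (-9 - (-3.8)·-1.2857 - (-4)·0.5588) / (9.8) = -1.1888
Change: (-0.5784, -0.6956, -1.0664) → max |·| = 1.0664

1.0664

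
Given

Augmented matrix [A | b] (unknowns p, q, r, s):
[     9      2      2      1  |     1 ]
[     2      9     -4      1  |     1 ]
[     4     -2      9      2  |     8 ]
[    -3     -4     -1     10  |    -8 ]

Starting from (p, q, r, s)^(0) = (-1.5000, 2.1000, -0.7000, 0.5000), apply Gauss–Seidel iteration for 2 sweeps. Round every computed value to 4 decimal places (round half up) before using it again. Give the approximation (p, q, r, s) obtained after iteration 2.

Iteration 1:
  p = (1 - (2)·2.1000 - (2)·-0.7000 - (1)·0.5000) / (9) = -0.2556
  q = (1 - (2)·-0.2556 - (-4)·-0.7000 - (1)·0.5000) / (9) = -0.1988
  r = (8 - (4)·-0.2556 - (-2)·-0.1988 - (2)·0.5000) / (9) = 0.8472
  s = (-8 - (-3)·-0.2556 - (-4)·-0.1988 - (-1)·0.8472) / (10) = -0.8715
Iteration 2:
  p = (1 - (2)·-0.1988 - (2)·0.8472 - (1)·-0.8715) / (9) = 0.0639
  q = (1 - (2)·0.0639 - (-4)·0.8472 - (1)·-0.8715) / (9) = 0.5703
  r = (8 - (4)·0.0639 - (-2)·0.5703 - (2)·-0.8715) / (9) = 1.1809
  s = (-8 - (-3)·0.0639 - (-4)·0.5703 - (-1)·1.1809) / (10) = -0.4346

(0.0639, 0.5703, 1.1809, -0.4346)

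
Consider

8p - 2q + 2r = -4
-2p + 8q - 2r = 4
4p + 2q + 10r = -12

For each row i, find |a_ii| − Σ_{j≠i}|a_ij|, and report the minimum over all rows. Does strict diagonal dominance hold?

row 1: |8| − (2+2) = 4
row 2: |8| − (2+2) = 4
row 3: |10| − (4+2) = 4
minimum over rows = 4 → strictly diagonally dominant (convergence guaranteed)

4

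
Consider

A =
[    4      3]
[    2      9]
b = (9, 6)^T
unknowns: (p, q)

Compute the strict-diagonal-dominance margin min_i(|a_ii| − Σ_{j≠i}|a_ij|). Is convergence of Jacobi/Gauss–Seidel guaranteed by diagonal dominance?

1

row 1: |4| − (3) = 1
row 2: |9| − (2) = 7
minimum over rows = 1 → strictly diagonally dominant (convergence guaranteed)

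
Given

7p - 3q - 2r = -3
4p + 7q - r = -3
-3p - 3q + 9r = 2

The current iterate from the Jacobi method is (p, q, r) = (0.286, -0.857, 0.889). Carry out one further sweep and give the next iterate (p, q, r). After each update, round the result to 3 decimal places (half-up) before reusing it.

(-0.542, -0.465, 0.032)

One sweep:
  p = (-3 - (-3)·-0.857 - (-2)·0.889) / (7) = -0.542
  q = (-3 - (4)·0.286 - (-1)·0.889) / (7) = -0.465
  r = (2 - (-3)·0.286 - (-3)·-0.857) / (9) = 0.032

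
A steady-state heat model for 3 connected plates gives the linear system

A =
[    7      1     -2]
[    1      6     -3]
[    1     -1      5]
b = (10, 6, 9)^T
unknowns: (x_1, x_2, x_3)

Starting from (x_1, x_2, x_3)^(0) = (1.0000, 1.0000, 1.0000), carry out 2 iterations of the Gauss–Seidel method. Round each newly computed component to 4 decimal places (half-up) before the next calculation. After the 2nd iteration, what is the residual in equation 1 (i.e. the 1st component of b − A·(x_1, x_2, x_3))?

-0.2724

Iteration 1:
  x_1 = (10 - (1)·1.0000 - (-2)·1.0000) / (7) = 1.5714
  x_2 = (6 - (1)·1.5714 - (-3)·1.0000) / (6) = 1.2381
  x_3 = (9 - (1)·1.5714 - (-1)·1.2381) / (5) = 1.7333
Iteration 2:
  x_1 = (10 - (1)·1.2381 - (-2)·1.7333) / (7) = 1.7469
  x_2 = (6 - (1)·1.7469 - (-3)·1.7333) / (6) = 1.5755
  x_3 = (9 - (1)·1.7469 - (-1)·1.5755) / (5) = 1.7657
Residual b − A·x = (-0.2724, 0.0972, 0.0001)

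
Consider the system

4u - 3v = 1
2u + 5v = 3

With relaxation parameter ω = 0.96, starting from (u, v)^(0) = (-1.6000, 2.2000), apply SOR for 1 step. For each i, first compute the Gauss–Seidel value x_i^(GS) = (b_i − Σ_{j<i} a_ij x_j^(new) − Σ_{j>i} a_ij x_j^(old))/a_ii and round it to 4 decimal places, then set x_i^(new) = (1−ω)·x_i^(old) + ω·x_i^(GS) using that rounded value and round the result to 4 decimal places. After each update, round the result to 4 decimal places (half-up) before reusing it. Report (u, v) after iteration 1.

(1.7600, -0.0118)

Iteration 1:
  u: GS value = (1 - (-3)·2.2000) / (4) = 1.9000;  u ← (1−ω)·-1.6000 + ω·1.9000 = 1.7600
  v: GS value = (3 - (2)·1.7600) / (5) = -0.1040;  v ← (1−ω)·2.2000 + ω·-0.1040 = -0.0118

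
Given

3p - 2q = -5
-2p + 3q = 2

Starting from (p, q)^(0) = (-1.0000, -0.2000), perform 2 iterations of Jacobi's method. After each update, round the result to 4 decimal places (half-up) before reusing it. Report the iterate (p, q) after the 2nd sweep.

(-1.6667, -0.5333)

Iteration 1:
  p = (-5 - (-2)·-0.2000) / (3) = -1.8000
  q = (2 - (-2)·-1.0000) / (3) = 0.0000
Iteration 2:
  p = (-5 - (-2)·0.0000) / (3) = -1.6667
  q = (2 - (-2)·-1.8000) / (3) = -0.5333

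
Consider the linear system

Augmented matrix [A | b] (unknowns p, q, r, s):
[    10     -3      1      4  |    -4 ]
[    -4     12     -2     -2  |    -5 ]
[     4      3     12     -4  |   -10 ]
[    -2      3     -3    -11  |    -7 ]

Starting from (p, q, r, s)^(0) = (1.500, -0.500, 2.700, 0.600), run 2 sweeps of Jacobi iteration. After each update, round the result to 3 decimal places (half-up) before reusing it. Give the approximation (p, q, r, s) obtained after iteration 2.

(0.094, -1.023, -0.808, 1.277)

Iteration 1:
  p = (-4 - (-3)·-0.500 - (1)·2.700 - (4)·0.600) / (10) = -1.060
  q = (-5 - (-4)·1.500 - (-2)·2.700 - (-2)·0.600) / (12) = 0.633
  r = (-10 - (4)·1.500 - (3)·-0.500 - (-4)·0.600) / (12) = -1.008
  s = (-7 - (-2)·1.500 - (3)·-0.500 - (-3)·2.700) / (-11) = -0.509
Iteration 2:
  p = (-4 - (-3)·0.633 - (1)·-1.008 - (4)·-0.509) / (10) = 0.094
  q = (-5 - (-4)·-1.060 - (-2)·-1.008 - (-2)·-0.509) / (12) = -1.023
  r = (-10 - (4)·-1.060 - (3)·0.633 - (-4)·-0.509) / (12) = -0.808
  s = (-7 - (-2)·-1.060 - (3)·0.633 - (-3)·-1.008) / (-11) = 1.277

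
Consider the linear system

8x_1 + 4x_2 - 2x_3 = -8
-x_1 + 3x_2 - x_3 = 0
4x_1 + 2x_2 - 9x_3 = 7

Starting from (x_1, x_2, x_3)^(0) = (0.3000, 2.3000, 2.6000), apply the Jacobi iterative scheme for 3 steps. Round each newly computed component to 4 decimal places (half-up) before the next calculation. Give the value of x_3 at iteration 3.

-1.5728

Iteration 1:
  x_1 = (-8 - (4)·2.3000 - (-2)·2.6000) / (8) = -1.5000
  x_2 = (0 - (-1)·0.3000 - (-1)·2.6000) / (3) = 0.9667
  x_3 = (7 - (4)·0.3000 - (2)·2.3000) / (-9) = -0.1333
Iteration 2:
  x_1 = (-8 - (4)·0.9667 - (-2)·-0.1333) / (8) = -1.5167
  x_2 = (0 - (-1)·-1.5000 - (-1)·-0.1333) / (3) = -0.5444
  x_3 = (7 - (4)·-1.5000 - (2)·0.9667) / (-9) = -1.2296
Iteration 3:
  x_1 = (-8 - (4)·-0.5444 - (-2)·-1.2296) / (8) = -1.0352
  x_2 = (0 - (-1)·-1.5167 - (-1)·-1.2296) / (3) = -0.9154
  x_3 = (7 - (4)·-1.5167 - (2)·-0.5444) / (-9) = -1.5728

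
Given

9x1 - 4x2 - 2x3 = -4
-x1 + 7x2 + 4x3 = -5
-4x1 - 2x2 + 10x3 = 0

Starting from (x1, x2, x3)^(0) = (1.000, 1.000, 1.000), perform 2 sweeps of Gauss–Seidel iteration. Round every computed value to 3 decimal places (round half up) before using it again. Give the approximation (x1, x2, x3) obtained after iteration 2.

Iteration 1:
  x1 = (-4 - (-4)·1.000 - (-2)·1.000) / (9) = 0.222
  x2 = (-5 - (-1)·0.222 - (4)·1.000) / (7) = -1.254
  x3 = (0 - (-4)·0.222 - (-2)·-1.254) / (10) = -0.162
Iteration 2:
  x1 = (-4 - (-4)·-1.254 - (-2)·-0.162) / (9) = -1.038
  x2 = (-5 - (-1)·-1.038 - (4)·-0.162) / (7) = -0.770
  x3 = (0 - (-4)·-1.038 - (-2)·-0.770) / (10) = -0.569

(-1.038, -0.770, -0.569)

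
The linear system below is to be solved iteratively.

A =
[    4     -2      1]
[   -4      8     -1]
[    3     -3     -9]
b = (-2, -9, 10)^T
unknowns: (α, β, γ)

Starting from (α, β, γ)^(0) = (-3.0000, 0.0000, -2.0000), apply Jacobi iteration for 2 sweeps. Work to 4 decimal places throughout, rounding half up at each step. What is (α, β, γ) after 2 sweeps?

Iteration 1:
  α = (-2 - (-2)·0.0000 - (1)·-2.0000) / (4) = 0.0000
  β = (-9 - (-4)·-3.0000 - (-1)·-2.0000) / (8) = -2.8750
  γ = (10 - (3)·-3.0000 - (-3)·0.0000) / (-9) = -2.1111
Iteration 2:
  α = (-2 - (-2)·-2.8750 - (1)·-2.1111) / (4) = -1.4097
  β = (-9 - (-4)·0.0000 - (-1)·-2.1111) / (8) = -1.3889
  γ = (10 - (3)·0.0000 - (-3)·-2.8750) / (-9) = -0.1528

(-1.4097, -1.3889, -0.1528)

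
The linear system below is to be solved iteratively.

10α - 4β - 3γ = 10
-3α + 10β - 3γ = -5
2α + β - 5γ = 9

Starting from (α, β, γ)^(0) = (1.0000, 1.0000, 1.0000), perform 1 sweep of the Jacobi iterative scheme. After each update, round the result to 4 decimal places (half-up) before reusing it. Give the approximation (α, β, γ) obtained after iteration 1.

(1.7000, 0.1000, -1.2000)

Iteration 1:
  α = (10 - (-4)·1.0000 - (-3)·1.0000) / (10) = 1.7000
  β = (-5 - (-3)·1.0000 - (-3)·1.0000) / (10) = 0.1000
  γ = (9 - (2)·1.0000 - (1)·1.0000) / (-5) = -1.2000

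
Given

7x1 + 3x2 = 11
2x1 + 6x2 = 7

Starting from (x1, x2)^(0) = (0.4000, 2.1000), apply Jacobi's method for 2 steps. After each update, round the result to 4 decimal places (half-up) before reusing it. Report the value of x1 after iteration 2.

1.1286

Iteration 1:
  x1 = (11 - (3)·2.1000) / (7) = 0.6714
  x2 = (7 - (2)·0.4000) / (6) = 1.0333
Iteration 2:
  x1 = (11 - (3)·1.0333) / (7) = 1.1286
  x2 = (7 - (2)·0.6714) / (6) = 0.9429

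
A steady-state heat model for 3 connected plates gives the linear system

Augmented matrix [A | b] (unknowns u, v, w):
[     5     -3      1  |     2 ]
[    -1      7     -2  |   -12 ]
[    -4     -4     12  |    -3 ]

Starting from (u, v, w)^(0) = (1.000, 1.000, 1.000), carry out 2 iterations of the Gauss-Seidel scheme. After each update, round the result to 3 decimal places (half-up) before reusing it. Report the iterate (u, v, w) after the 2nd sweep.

(-0.304, -1.878, -0.977)

Iteration 1:
  u = (2 - (-3)·1.000 - (1)·1.000) / (5) = 0.800
  v = (-12 - (-1)·0.800 - (-2)·1.000) / (7) = -1.314
  w = (-3 - (-4)·0.800 - (-4)·-1.314) / (12) = -0.421
Iteration 2:
  u = (2 - (-3)·-1.314 - (1)·-0.421) / (5) = -0.304
  v = (-12 - (-1)·-0.304 - (-2)·-0.421) / (7) = -1.878
  w = (-3 - (-4)·-0.304 - (-4)·-1.878) / (12) = -0.977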